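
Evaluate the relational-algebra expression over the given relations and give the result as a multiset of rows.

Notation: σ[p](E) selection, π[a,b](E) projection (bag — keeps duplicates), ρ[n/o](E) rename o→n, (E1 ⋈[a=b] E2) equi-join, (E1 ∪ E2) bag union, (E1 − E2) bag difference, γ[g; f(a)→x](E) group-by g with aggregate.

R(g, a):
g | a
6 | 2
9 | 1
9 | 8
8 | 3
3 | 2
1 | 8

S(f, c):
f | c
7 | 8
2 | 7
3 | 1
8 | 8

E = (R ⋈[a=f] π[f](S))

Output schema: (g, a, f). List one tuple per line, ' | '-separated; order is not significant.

Stepwise |·|:
  R → 6
  S → 4
  π[f](S) → 4
  (R ⋈[a=f] π[f](S)) → 5

== RESULT ==
g | a | f
1 | 8 | 8
3 | 2 | 2
6 | 2 | 2
8 | 3 | 3
9 | 8 | 8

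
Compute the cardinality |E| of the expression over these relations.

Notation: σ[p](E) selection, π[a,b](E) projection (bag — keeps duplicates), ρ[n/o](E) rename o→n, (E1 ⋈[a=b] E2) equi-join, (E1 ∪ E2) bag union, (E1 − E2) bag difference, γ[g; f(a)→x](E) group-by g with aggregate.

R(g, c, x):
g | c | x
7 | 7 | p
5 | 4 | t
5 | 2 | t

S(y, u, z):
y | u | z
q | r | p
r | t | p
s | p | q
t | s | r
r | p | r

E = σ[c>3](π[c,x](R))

Subexpression sizes:
  R → 3
  π[c,x](R) → 3
  σ[c>3](π[c,x](R)) → 2

|E| = 2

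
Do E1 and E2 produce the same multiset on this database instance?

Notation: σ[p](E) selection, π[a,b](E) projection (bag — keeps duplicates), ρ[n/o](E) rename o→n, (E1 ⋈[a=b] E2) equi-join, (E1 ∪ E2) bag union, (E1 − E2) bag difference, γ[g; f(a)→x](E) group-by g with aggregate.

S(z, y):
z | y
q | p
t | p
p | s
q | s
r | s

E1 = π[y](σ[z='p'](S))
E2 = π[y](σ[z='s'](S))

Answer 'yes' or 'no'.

E1 row counts bottom-up:
  S → 5
  σ[z='p'](S) → 1
  π[y](σ[z='p'](S)) → 1
E2 row counts bottom-up:
  S → 5
  σ[z='s'](S) → 0
  π[y](σ[z='s'](S)) → 0

E1 result:
y
s
E2 result:
y
(0 rows)
Witness: ('s',) appears 1× in E1 but 0× in E2.

no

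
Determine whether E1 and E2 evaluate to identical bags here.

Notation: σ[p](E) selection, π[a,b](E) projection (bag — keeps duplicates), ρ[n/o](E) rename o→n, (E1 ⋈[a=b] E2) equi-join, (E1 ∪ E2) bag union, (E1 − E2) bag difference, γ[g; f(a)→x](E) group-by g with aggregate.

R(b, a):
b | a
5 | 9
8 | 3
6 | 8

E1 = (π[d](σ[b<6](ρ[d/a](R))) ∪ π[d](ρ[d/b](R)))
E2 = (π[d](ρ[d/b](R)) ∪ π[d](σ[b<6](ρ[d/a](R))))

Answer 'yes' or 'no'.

E1 subexpression sizes:
  R → 3
  ρ[d/a](R) → 3
  σ[b<6](ρ[d/a](R)) → 1
  π[d](σ[b<6](ρ[d/a](R))) → 1
  R → 3
  ρ[d/b](R) → 3
  π[d](ρ[d/b](R)) → 3
  (π[d](σ[b<6](ρ[d/a](R))) ∪ π[d](ρ[d/b](R))) → 4
E2 subexpression sizes:
  R → 3
  ρ[d/b](R) → 3
  π[d](ρ[d/b](R)) → 3
  R → 3
  ρ[d/a](R) → 3
  σ[b<6](ρ[d/a](R)) → 1
  π[d](σ[b<6](ρ[d/a](R))) → 1
  (π[d](ρ[d/b](R)) ∪ π[d](σ[b<6](ρ[d/a](R)))) → 4

E1 and E2 produce the same multiset:
d
5
6
8
9

yes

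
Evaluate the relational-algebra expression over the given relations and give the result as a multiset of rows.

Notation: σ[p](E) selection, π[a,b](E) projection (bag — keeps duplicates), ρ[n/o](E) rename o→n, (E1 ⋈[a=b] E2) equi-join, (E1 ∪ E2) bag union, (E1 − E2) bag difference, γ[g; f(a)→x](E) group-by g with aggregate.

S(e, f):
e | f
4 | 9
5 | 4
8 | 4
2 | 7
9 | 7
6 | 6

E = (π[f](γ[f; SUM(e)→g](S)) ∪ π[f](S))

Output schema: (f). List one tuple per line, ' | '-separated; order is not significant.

Per-node cardinality:
  S → 6
  γ[f; SUM(e)→g](S) → 4
  π[f](γ[f; SUM(e)→g](S)) → 4
  S → 6
  π[f](S) → 6
  (π[f](γ[f; SUM(e)→g](S)) ∪ π[f](S)) → 10

== RESULT ==
f
4
4
4
6
6
7
7
7
9
9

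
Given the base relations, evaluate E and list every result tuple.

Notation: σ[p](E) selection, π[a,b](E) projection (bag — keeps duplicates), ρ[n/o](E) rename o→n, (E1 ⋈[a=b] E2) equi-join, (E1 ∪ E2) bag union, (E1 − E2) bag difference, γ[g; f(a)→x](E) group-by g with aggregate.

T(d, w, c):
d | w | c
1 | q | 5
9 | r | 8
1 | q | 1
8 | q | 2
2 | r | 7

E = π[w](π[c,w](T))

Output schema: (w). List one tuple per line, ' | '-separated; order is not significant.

Stepwise |·|:
  T → 5
  π[c,w](T) → 5
  π[w](π[c,w](T)) → 5

== RESULT ==
w
q
q
q
r
r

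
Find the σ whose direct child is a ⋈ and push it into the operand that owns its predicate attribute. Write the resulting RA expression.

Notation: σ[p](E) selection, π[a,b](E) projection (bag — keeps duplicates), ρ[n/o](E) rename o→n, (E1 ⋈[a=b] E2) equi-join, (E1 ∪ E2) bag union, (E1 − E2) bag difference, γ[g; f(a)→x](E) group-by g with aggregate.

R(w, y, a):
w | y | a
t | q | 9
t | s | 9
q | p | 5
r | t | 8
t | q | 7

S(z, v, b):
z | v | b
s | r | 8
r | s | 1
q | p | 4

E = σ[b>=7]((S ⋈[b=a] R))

σ filters on b, owned by the left side.
E' = (σ[b>=7](S) ⋈[b=a] R)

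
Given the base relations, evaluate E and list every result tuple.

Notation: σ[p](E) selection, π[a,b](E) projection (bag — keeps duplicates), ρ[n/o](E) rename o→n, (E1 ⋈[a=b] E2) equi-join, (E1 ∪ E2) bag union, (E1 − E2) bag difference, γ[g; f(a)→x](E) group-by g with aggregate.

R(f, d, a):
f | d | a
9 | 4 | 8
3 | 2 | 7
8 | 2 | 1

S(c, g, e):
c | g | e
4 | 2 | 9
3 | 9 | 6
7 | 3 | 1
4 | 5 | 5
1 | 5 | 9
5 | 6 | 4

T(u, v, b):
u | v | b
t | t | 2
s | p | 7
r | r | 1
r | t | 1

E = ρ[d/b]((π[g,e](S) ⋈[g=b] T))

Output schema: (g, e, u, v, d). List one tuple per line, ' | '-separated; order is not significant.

Per-node cardinality:
  S → 6
  π[g,e](S) → 6
  T → 4
  (π[g,e](S) ⋈[g=b] T) → 1
  ρ[d/b]((π[g,e](S) ⋈[g=b] T)) → 1

== RESULT ==
g | e | u | v | d
2 | 9 | t | t | 2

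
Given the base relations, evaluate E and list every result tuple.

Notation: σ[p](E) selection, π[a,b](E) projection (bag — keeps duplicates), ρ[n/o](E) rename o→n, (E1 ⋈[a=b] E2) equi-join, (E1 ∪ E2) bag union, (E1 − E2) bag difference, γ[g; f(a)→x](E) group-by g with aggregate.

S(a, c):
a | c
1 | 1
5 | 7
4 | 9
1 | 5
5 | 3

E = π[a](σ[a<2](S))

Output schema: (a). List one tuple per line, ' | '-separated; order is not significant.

Stepwise |·|:
  S → 5
  σ[a<2](S) → 2
  π[a](σ[a<2](S)) → 2

== RESULT ==
a
1
1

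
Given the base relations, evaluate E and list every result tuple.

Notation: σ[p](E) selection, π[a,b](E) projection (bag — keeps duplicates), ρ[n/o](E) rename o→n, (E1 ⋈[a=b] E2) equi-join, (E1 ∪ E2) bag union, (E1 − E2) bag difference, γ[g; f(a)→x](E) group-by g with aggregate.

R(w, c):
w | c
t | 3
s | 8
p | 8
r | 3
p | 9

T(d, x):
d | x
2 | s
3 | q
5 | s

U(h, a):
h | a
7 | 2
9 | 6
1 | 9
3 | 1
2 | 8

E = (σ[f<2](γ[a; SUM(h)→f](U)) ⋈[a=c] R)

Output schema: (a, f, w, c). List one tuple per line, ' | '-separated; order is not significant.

Per-node cardinality:
  U → 5
  γ[a; SUM(h)→f](U) → 5
  σ[f<2](γ[a; SUM(h)→f](U)) → 1
  R → 5
  (σ[f<2](γ[a; SUM(h)→f](U)) ⋈[a=c] R) → 1

== RESULT ==
a | f | w | c
9 | 1 | p | 9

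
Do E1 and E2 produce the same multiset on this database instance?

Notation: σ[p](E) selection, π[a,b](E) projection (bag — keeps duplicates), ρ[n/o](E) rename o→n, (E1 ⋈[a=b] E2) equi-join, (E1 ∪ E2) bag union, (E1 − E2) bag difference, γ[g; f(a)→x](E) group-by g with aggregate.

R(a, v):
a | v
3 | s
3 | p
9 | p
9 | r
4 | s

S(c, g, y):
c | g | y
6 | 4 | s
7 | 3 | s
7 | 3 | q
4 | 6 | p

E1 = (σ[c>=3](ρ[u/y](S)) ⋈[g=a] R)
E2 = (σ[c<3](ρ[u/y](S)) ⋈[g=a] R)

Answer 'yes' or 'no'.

E1 subexpression sizes:
  S → 4
  ρ[u/y](S) → 4
  σ[c>=3](ρ[u/y](S)) → 4
  R → 5
  (σ[c>=3](ρ[u/y](S)) ⋈[g=a] R) → 5
E2 subexpression sizes:
  S → 4
  ρ[u/y](S) → 4
  σ[c<3](ρ[u/y](S)) → 0
  R → 5
  (σ[c<3](ρ[u/y](S)) ⋈[g=a] R) → 0

E1 result:
c | g | u | a | v
6 | 4 | s | 4 | s
7 | 3 | q | 3 | p
7 | 3 | q | 3 | s
7 | 3 | s | 3 | p
7 | 3 | s | 3 | s
E2 result:
c | g | u | a | v
(0 rows)
Witness: (7, 3, 's', 3, 's') appears 1× in E1 but 0× in E2.

no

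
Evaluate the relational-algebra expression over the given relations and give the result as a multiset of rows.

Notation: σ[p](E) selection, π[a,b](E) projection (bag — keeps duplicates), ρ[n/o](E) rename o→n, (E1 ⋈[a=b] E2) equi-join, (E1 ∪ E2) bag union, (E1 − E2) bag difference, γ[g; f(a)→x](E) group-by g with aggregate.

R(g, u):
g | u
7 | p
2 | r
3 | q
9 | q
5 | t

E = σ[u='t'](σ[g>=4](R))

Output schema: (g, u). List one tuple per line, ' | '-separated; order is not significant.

Row counts bottom-up:
  R → 5
  σ[g>=4](R) → 3
  σ[u='t'](σ[g>=4](R)) → 1

== RESULT ==
g | u
5 | t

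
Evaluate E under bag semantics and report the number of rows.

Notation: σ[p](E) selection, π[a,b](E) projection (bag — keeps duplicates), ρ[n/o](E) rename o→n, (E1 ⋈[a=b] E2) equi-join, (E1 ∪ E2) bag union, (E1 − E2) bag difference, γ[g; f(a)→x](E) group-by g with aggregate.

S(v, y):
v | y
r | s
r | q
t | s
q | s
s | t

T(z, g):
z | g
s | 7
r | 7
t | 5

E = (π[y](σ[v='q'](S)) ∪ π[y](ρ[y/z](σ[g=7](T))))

Subexpression sizes:
  S → 5
  σ[v='q'](S) → 1
  π[y](σ[v='q'](S)) → 1
  T → 3
  σ[g=7](T) → 2
  ρ[y/z](σ[g=7](T)) → 2
  π[y](ρ[y/z](σ[g=7](T))) → 2
  (π[y](σ[v='q'](S)) ∪ π[y](ρ[y/z](σ[g=7](T)))) → 3

|E| = 3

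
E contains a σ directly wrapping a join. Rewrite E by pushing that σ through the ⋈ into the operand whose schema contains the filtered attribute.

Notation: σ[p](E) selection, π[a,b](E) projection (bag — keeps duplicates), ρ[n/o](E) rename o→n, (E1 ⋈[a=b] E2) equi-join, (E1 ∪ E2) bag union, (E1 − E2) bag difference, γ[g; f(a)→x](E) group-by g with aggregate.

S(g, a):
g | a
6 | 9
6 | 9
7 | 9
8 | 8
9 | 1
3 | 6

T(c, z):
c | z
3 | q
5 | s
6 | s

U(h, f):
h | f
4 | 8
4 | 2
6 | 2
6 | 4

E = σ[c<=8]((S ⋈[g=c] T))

σ filters on c, owned by the right side.
E' = (S ⋈[g=c] σ[c<=8](T))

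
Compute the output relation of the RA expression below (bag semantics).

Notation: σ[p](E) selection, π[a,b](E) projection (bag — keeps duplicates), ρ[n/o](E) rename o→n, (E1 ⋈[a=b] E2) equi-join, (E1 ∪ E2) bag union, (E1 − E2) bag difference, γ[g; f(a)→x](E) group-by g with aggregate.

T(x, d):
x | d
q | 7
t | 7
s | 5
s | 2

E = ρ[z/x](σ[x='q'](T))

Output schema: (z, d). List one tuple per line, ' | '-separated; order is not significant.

Row counts bottom-up:
  T → 4
  σ[x='q'](T) → 1
  ρ[z/x](σ[x='q'](T)) → 1

== RESULT ==
z | d
q | 7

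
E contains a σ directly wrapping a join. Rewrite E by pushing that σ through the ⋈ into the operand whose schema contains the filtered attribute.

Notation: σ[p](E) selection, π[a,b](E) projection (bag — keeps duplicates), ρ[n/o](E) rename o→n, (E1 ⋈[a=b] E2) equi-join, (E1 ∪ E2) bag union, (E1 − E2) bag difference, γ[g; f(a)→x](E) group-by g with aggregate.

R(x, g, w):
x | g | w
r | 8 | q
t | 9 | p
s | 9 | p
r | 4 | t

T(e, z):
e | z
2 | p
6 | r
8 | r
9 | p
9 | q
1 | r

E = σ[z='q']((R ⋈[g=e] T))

σ filters on z, owned by the right side.
E' = (R ⋈[g=e] σ[z='q'](T))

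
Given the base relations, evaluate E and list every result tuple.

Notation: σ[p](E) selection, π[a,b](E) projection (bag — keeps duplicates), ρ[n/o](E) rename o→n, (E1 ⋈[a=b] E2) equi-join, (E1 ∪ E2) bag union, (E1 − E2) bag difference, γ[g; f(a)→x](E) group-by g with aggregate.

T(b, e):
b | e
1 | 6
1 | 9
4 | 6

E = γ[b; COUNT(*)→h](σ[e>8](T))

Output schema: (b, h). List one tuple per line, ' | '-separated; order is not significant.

Stepwise |·|:
  T → 3
  σ[e>8](T) → 1
  γ[b; COUNT(*)→h](σ[e>8](T)) → 1

== RESULT ==
b | h
1 | 1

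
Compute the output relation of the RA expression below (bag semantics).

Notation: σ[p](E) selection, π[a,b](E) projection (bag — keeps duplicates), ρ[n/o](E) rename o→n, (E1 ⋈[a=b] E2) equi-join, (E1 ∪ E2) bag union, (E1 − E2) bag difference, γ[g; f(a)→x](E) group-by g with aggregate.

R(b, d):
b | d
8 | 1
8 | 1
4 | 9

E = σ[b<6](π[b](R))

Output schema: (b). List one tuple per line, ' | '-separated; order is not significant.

Stepwise |·|:
  R → 3
  π[b](R) → 3
  σ[b<6](π[b](R)) → 1

== RESULT ==
b
4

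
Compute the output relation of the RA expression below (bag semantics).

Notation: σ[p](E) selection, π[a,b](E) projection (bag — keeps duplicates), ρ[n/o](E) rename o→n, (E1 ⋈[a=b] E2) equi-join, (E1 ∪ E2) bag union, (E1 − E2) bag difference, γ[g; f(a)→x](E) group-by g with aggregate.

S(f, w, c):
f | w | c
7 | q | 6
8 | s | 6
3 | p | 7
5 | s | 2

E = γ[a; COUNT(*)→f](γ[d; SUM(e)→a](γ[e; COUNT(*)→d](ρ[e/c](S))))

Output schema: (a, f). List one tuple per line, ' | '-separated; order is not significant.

Per-node cardinality:
  S → 4
  ρ[e/c](S) → 4
  γ[e; COUNT(*)→d](ρ[e/c](S)) → 3
  γ[d; SUM(e)→a](γ[e; COUNT(*)→d](ρ[e/c](S))) → 2
  γ[a; COUNT(*)→f](γ[d; SUM(e)→a](γ[e; COUNT(*)→d](ρ[e/c](S)))) → 2

== RESULT ==
a | f
6 | 1
9 | 1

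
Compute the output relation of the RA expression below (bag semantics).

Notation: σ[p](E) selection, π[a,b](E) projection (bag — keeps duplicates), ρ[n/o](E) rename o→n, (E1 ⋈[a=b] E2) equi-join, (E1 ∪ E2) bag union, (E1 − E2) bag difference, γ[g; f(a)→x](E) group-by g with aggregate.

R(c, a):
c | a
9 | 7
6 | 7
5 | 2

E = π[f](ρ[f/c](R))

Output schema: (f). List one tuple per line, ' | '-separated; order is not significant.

Per-node cardinality:
  R → 3
  ρ[f/c](R) → 3
  π[f](ρ[f/c](R)) → 3

== RESULT ==
f
5
6
9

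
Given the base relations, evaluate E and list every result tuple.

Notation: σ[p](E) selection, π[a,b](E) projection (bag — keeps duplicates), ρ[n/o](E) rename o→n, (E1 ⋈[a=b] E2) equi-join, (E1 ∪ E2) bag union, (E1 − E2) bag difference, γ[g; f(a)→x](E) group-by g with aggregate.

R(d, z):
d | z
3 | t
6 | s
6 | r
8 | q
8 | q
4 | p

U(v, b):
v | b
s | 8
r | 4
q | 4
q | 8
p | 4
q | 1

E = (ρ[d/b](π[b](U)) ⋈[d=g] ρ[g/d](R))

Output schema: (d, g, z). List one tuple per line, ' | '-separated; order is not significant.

Stepwise |·|:
  U → 6
  π[b](U) → 6
  ρ[d/b](π[b](U)) → 6
  R → 6
  ρ[g/d](R) → 6
  (ρ[d/b](π[b](U)) ⋈[d=g] ρ[g/d](R)) → 7

== RESULT ==
d | g | z
4 | 4 | p
4 | 4 | p
4 | 4 | p
8 | 8 | q
8 | 8 | q
8 | 8 | q
8 | 8 | q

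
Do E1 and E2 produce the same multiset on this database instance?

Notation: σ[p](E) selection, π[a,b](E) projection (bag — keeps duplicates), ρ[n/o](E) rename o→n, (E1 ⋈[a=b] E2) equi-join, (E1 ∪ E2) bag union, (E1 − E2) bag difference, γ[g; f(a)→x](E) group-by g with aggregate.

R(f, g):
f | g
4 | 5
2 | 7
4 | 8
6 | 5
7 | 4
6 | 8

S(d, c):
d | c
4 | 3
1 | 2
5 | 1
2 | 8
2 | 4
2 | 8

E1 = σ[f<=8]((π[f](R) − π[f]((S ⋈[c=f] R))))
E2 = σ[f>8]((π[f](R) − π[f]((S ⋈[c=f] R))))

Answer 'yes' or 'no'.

E1 stepwise |·|:
  R → 6
  π[f](R) → 6
  S → 6
  R → 6
  (S ⋈[c=f] R) → 3
  π[f]((S ⋈[c=f] R)) → 3
  (π[f](R) − π[f]((S ⋈[c=f] R))) → 3
  σ[f<=8]((π[f](R) − π[f]((S ⋈[c=f] R)))) → 3
E2 stepwise |·|:
  R → 6
  π[f](R) → 6
  S → 6
  R → 6
  (S ⋈[c=f] R) → 3
  π[f]((S ⋈[c=f] R)) → 3
  (π[f](R) − π[f]((S ⋈[c=f] R))) → 3
  σ[f>8]((π[f](R) − π[f]((S ⋈[c=f] R)))) → 0

E1 result:
f
6
6
7
E2 result:
f
(0 rows)
Witness: (6,) appears 2× in E1 but 0× in E2.

no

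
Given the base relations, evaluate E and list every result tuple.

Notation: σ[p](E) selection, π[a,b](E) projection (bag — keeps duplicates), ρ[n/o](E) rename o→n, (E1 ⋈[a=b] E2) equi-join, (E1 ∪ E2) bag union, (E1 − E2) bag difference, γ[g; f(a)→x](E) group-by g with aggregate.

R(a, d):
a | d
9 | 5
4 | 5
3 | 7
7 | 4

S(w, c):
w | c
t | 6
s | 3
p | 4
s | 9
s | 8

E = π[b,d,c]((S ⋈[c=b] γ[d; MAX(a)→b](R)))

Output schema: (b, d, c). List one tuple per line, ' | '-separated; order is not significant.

Subexpression sizes:
  S → 5
  R → 4
  γ[d; MAX(a)→b](R) → 3
  (S ⋈[c=b] γ[d; MAX(a)→b](R)) → 2
  π[b,d,c]((S ⋈[c=b] γ[d; MAX(a)→b](R))) → 2

== RESULT ==
b | d | c
3 | 7 | 3
9 | 5 | 9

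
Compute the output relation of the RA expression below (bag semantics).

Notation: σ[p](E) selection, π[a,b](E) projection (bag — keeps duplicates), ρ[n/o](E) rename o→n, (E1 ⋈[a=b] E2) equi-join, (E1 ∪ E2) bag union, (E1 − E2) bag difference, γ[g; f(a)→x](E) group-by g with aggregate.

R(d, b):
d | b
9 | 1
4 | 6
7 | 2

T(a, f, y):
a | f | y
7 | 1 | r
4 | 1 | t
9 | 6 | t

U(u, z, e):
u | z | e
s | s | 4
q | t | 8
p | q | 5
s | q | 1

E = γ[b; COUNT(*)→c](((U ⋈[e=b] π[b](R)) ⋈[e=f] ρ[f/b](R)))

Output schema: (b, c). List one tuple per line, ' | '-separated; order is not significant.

Subexpression sizes:
  U → 4
  R → 3
  π[b](R) → 3
  (U ⋈[e=b] π[b](R)) → 1
  R → 3
  ρ[f/b](R) → 3
  ((U ⋈[e=b] π[b](R)) ⋈[e=f] ρ[f/b](R)) → 1
  γ[b; COUNT(*)→c](((U ⋈[e=b] π[b](R)) ⋈[e=f] ρ[f/b](R))) → 1

== RESULT ==
b | c
1 | 1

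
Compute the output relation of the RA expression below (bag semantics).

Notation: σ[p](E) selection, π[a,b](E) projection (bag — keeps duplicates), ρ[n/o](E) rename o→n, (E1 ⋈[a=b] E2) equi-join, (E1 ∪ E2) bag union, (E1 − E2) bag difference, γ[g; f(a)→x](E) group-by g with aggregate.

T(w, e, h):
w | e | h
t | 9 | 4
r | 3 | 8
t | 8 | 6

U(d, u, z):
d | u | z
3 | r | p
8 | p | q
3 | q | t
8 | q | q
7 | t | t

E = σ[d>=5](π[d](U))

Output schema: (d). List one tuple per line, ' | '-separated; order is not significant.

Row counts bottom-up:
  U → 5
  π[d](U) → 5
  σ[d>=5](π[d](U)) → 3

== RESULT ==
d
7
8
8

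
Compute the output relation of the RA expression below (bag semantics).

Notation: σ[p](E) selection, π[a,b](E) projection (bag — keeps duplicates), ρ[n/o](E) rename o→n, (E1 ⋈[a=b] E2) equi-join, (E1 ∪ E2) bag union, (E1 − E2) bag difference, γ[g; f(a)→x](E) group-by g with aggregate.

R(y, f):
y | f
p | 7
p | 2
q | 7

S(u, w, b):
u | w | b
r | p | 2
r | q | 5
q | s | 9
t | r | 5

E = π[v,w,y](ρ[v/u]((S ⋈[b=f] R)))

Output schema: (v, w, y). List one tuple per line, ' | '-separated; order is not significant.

Per-node cardinality:
  S → 4
  R → 3
  (S ⋈[b=f] R) → 1
  ρ[v/u]((S ⋈[b=f] R)) → 1
  π[v,w,y](ρ[v/u]((S ⋈[b=f] R))) → 1

== RESULT ==
v | w | y
r | p | p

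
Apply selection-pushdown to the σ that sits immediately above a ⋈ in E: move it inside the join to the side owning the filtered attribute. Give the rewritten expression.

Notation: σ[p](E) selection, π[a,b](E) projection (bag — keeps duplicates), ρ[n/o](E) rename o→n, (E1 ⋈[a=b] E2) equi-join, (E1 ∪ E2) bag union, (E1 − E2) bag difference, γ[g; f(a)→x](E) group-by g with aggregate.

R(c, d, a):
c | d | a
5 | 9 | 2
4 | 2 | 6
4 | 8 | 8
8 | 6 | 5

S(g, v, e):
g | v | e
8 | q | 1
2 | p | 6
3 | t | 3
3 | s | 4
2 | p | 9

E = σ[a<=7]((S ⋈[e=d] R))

σ filters on a, owned by the right side.
E' = (S ⋈[e=d] σ[a<=7](R))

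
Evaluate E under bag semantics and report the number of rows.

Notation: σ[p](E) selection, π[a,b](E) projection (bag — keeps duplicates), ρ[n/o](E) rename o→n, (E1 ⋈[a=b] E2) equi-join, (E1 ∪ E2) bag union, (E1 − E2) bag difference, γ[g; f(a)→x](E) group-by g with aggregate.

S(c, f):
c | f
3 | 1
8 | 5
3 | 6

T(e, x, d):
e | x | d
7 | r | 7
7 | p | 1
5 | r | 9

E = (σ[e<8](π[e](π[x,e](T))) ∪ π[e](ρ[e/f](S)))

Stepwise |·|:
  T → 3
  π[x,e](T) → 3
  π[e](π[x,e](T)) → 3
  σ[e<8](π[e](π[x,e](T))) → 3
  S → 3
  ρ[e/f](S) → 3
  π[e](ρ[e/f](S)) → 3
  (σ[e<8](π[e](π[x,e](T))) ∪ π[e](ρ[e/f](S))) → 6

|E| = 6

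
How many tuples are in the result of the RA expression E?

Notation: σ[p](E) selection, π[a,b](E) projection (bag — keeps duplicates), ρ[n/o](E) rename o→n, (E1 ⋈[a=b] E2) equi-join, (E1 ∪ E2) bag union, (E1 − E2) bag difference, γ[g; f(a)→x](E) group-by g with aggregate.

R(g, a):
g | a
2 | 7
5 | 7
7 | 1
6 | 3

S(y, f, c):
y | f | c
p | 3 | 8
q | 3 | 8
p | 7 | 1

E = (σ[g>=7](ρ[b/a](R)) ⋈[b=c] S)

Subexpression sizes:
  R → 4
  ρ[b/a](R) → 4
  σ[g>=7](ρ[b/a](R)) → 1
  S → 3
  (σ[g>=7](ρ[b/a](R)) ⋈[b=c] S) → 1

|E| = 1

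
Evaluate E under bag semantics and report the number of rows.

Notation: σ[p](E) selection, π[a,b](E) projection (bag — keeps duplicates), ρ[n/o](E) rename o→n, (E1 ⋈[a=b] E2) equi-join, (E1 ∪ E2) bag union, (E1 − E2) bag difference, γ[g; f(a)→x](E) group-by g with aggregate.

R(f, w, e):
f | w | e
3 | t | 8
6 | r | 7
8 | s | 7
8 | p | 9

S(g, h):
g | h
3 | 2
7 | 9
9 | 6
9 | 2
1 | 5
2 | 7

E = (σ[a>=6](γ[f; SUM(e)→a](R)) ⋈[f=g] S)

Stepwise |·|:
  R → 4
  γ[f; SUM(e)→a](R) → 3
  σ[a>=6](γ[f; SUM(e)→a](R)) → 3
  S → 6
  (σ[a>=6](γ[f; SUM(e)→a](R)) ⋈[f=g] S) → 1

|E| = 1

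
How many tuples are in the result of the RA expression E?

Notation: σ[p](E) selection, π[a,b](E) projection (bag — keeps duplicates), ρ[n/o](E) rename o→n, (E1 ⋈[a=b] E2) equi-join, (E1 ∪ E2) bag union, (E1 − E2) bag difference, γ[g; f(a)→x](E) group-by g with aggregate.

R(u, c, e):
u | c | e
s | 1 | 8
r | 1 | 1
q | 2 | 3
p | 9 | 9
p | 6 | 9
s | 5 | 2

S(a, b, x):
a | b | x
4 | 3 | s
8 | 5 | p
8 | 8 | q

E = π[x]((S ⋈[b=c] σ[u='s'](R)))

Subexpression sizes:
  S → 3
  R → 6
  σ[u='s'](R) → 2
  (S ⋈[b=c] σ[u='s'](R)) → 1
  π[x]((S ⋈[b=c] σ[u='s'](R))) → 1

|E| = 1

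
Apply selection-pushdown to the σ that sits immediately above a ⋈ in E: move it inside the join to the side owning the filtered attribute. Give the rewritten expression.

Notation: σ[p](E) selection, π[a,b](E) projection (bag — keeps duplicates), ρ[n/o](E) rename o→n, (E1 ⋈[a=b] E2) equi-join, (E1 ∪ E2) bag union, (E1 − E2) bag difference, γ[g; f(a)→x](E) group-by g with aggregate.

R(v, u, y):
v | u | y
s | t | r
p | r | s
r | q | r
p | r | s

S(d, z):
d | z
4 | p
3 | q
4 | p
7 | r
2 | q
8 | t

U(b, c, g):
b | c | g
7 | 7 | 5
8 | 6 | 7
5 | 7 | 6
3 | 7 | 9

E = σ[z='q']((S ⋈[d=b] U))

σ filters on z, owned by the left side.
E' = (σ[z='q'](S) ⋈[d=b] U)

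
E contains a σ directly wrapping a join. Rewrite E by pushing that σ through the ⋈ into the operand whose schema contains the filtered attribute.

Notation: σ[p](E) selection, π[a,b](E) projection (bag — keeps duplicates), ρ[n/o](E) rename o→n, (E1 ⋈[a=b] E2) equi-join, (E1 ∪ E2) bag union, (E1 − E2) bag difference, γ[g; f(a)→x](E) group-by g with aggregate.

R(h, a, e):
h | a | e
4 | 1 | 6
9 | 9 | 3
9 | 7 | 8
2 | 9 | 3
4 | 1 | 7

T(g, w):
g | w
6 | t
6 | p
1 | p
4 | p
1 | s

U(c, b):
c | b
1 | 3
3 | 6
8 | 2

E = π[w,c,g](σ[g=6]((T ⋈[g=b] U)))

σ filters on g, owned by the left side.
E' = π[w,c,g]((σ[g=6](T) ⋈[g=b] U))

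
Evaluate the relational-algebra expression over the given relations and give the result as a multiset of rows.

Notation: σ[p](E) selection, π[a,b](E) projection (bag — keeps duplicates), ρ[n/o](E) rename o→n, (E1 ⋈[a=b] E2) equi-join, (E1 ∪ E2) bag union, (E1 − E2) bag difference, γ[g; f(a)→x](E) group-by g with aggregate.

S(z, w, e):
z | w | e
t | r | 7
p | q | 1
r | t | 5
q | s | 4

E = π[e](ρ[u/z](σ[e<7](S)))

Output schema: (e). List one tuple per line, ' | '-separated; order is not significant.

Row counts bottom-up:
  S → 4
  σ[e<7](S) → 3
  ρ[u/z](σ[e<7](S)) → 3
  π[e](ρ[u/z](σ[e<7](S))) → 3

== RESULT ==
e
1
4
5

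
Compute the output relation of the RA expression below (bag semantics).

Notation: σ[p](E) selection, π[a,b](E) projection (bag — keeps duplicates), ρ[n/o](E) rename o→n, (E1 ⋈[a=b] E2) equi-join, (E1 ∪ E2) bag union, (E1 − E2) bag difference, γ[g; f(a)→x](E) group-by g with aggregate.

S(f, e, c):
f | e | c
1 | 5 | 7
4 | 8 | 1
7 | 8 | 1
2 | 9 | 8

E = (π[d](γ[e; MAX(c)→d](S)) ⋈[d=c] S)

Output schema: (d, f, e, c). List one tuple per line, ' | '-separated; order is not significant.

Per-node cardinality:
  S → 4
  γ[e; MAX(c)→d](S) → 3
  π[d](γ[e; MAX(c)→d](S)) → 3
  S → 4
  (π[d](γ[e; MAX(c)→d](S)) ⋈[d=c] S) → 4

== RESULT ==
d | f | e | c
1 | 4 | 8 | 1
1 | 7 | 8 | 1
7 | 1 | 5 | 7
8 | 2 | 9 | 8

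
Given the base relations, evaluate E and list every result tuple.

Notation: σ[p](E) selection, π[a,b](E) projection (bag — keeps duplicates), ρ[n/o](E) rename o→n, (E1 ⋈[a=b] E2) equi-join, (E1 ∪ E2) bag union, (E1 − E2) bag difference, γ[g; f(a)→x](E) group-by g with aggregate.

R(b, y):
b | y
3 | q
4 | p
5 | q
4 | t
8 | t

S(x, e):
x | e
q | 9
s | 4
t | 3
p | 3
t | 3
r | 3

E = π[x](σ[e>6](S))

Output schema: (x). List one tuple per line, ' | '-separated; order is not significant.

Row counts bottom-up:
  S → 6
  σ[e>6](S) → 1
  π[x](σ[e>6](S)) → 1

== RESULT ==
x
q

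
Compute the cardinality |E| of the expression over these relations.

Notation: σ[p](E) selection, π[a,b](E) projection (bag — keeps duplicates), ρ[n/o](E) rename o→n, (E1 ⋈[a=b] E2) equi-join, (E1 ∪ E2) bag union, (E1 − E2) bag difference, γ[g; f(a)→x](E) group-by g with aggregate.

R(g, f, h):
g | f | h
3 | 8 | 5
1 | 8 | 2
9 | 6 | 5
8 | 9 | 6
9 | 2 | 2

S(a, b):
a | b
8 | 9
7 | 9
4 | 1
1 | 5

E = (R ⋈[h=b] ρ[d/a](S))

Row counts bottom-up:
  R → 5
  S → 4
  ρ[d/a](S) → 4
  (R ⋈[h=b] ρ[d/a](S)) → 2

|E| = 2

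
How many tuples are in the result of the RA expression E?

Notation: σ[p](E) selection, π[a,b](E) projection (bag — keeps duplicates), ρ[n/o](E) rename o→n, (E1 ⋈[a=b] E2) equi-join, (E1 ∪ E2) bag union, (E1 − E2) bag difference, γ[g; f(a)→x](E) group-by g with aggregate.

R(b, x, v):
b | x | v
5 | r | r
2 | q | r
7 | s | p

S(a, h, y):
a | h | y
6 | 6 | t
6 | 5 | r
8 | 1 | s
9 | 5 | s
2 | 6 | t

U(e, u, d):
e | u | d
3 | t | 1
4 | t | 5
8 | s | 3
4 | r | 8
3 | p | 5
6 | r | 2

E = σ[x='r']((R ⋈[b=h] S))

Row counts bottom-up:
  R → 3
  S → 5
  (R ⋈[b=h] S) → 2
  σ[x='r']((R ⋈[b=h] S)) → 2

|E| = 2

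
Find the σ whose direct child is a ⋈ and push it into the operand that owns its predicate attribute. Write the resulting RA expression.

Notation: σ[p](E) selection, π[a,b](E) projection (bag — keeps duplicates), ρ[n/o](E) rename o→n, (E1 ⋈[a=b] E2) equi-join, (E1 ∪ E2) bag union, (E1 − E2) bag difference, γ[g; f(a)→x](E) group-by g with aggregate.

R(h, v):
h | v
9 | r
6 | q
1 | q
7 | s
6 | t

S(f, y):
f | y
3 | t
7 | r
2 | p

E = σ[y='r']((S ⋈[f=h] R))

σ filters on y, owned by the left side.
E' = (σ[y='r'](S) ⋈[f=h] R)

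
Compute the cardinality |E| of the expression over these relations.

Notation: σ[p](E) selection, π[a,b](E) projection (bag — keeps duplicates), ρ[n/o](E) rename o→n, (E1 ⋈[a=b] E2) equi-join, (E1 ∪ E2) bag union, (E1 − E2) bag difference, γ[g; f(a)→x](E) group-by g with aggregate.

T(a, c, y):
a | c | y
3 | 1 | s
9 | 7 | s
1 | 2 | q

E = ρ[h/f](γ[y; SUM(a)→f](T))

Row counts bottom-up:
  T → 3
  γ[y; SUM(a)→f](T) → 2
  ρ[h/f](γ[y; SUM(a)→f](T)) → 2

|E| = 2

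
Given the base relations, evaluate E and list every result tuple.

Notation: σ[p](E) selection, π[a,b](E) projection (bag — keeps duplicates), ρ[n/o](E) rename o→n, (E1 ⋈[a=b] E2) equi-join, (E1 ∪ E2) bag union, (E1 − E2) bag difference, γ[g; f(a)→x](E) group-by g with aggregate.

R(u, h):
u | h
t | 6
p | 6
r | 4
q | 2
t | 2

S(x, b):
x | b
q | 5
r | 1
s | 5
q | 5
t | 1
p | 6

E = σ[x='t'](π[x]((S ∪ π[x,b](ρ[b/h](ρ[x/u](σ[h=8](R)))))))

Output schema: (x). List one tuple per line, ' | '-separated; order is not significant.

Per-node cardinality:
  S → 6
  R → 5
  σ[h=8](R) → 0
  ρ[x/u](σ[h=8](R)) → 0
  ρ[b/h](ρ[x/u](σ[h=8](R))) → 0
  π[x,b](ρ[b/h](ρ[x/u](σ[h=8](R)))) → 0
  (S ∪ π[x,b](ρ[b/h](ρ[x/u](σ[h=8](R))))) → 6
  π[x]((S ∪ π[x,b](ρ[b/h](ρ[x/u](σ[h=8](R)))))) → 6
  σ[x='t'](π[x]((S ∪ π[x,b](ρ[b/h](ρ[x/u](σ[h=8](R))))))) → 1

== RESULT ==
x
t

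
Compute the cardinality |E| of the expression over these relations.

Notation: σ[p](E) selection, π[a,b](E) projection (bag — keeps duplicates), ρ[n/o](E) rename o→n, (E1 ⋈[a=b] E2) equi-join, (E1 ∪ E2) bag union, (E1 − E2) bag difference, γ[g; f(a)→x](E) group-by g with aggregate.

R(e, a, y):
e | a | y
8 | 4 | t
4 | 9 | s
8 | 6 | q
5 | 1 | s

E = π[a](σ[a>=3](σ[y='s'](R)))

Per-node cardinality:
  R → 4
  σ[y='s'](R) → 2
  σ[a>=3](σ[y='s'](R)) → 1
  π[a](σ[a>=3](σ[y='s'](R))) → 1

|E| = 1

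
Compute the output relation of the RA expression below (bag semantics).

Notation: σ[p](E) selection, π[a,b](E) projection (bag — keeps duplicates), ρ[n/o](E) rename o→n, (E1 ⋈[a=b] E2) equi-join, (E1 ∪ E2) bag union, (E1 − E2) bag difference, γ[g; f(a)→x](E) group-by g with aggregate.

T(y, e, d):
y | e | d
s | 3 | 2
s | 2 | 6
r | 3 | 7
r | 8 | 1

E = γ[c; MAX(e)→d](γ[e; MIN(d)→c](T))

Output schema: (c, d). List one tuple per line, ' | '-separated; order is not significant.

Row counts bottom-up:
  T → 4
  γ[e; MIN(d)→c](T) → 3
  γ[c; MAX(e)→d](γ[e; MIN(d)→c](T)) → 3

== RESULT ==
c | d
1 | 8
2 | 3
6 | 2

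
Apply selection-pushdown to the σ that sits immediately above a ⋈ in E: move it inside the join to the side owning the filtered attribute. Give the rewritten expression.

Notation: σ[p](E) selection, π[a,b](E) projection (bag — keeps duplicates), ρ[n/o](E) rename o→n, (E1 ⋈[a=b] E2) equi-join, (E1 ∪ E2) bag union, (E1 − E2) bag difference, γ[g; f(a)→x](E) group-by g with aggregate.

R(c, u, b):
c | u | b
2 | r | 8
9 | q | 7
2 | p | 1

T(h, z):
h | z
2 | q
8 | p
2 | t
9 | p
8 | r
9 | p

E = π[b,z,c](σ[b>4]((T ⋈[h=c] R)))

σ filters on b, owned by the right side.
E' = π[b,z,c]((T ⋈[h=c] σ[b>4](R)))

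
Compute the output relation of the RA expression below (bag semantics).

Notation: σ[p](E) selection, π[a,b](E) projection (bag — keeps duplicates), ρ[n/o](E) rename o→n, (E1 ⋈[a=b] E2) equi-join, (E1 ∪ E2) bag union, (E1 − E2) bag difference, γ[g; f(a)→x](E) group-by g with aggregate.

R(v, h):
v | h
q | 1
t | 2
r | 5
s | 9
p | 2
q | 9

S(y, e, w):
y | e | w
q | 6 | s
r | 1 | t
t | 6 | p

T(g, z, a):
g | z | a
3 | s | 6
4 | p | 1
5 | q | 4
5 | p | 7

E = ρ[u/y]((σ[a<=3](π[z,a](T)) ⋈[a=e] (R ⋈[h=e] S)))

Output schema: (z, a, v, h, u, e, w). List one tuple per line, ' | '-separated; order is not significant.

Row counts bottom-up:
  T → 4
  π[z,a](T) → 4
  σ[a<=3](π[z,a](T)) → 1
  R → 6
  S → 3
  (R ⋈[h=e] S) → 1
  (σ[a<=3](π[z,a](T)) ⋈[a=e] (R ⋈[h=e] S)) → 1
  ρ[u/y]((σ[a<=3](π[z,a](T)) ⋈[a=e] (R ⋈[h=e] S))) → 1

== RESULT ==
z | a | v | h | u | e | w
p | 1 | q | 1 | r | 1 | t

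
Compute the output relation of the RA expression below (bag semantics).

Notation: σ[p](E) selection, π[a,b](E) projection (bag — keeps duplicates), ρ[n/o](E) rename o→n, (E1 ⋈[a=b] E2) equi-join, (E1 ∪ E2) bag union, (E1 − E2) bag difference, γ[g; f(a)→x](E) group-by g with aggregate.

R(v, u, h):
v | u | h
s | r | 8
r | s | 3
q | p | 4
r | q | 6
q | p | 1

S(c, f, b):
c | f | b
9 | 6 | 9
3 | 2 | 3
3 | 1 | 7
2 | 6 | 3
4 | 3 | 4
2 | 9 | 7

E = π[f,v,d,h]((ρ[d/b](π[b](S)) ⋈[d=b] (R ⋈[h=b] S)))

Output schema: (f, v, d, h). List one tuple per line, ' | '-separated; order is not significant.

Subexpression sizes:
  S → 6
  π[b](S) → 6
  ρ[d/b](π[b](S)) → 6
  R → 5
  S → 6
  (R ⋈[h=b] S) → 3
  (ρ[d/b](π[b](S)) ⋈[d=b] (R ⋈[h=b] S)) → 5
  π[f,v,d,h]((ρ[d/b](π[b](S)) ⋈[d=b] (R ⋈[h=b] S))) → 5

== RESULT ==
f | v | d | h
2 | r | 3 | 3
2 | r | 3 | 3
3 | q | 4 | 4
6 | r | 3 | 3
6 | r | 3 | 3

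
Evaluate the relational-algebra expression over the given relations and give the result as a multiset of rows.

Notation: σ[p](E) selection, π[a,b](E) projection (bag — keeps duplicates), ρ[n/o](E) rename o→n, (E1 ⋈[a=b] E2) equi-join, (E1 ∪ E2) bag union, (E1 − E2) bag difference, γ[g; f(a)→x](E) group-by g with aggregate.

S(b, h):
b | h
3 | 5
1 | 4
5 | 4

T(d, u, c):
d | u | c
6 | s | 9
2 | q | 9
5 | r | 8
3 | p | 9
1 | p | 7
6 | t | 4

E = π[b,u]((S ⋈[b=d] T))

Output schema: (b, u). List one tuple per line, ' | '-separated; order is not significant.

Per-node cardinality:
  S → 3
  T → 6
  (S ⋈[b=d] T) → 3
  π[b,u]((S ⋈[b=d] T)) → 3

== RESULT ==
b | u
1 | p
3 | p
5 | r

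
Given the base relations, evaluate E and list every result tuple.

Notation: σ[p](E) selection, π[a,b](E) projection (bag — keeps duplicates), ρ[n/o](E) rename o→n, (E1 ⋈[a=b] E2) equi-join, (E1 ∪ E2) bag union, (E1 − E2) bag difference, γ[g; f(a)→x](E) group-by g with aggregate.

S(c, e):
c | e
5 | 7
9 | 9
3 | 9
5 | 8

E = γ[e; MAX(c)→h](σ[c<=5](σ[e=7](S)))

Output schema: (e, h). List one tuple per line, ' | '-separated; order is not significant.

Per-node cardinality:
  S → 4
  σ[e=7](S) → 1
  σ[c<=5](σ[e=7](S)) → 1
  γ[e; MAX(c)→h](σ[c<=5](σ[e=7](S))) → 1

== RESULT ==
e | h
7 | 5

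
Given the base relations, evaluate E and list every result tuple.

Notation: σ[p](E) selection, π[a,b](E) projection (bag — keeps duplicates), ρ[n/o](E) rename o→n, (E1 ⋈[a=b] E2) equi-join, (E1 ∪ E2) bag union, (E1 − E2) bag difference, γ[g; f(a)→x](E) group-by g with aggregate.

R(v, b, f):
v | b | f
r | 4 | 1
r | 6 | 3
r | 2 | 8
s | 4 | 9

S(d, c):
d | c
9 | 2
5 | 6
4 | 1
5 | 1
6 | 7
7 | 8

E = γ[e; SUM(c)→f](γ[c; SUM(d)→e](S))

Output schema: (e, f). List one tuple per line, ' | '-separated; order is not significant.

Per-node cardinality:
  S → 6
  γ[c; SUM(d)→e](S) → 5
  γ[e; SUM(c)→f](γ[c; SUM(d)→e](S)) → 4

== RESULT ==
e | f
5 | 6
6 | 7
7 | 8
9 | 3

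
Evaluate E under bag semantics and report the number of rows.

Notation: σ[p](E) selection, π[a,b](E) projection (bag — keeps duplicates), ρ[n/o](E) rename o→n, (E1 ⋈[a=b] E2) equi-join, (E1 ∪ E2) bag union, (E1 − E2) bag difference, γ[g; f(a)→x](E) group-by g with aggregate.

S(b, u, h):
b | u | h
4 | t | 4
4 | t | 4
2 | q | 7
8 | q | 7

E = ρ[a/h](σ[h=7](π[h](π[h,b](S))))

Per-node cardinality:
  S → 4
  π[h,b](S) → 4
  π[h](π[h,b](S)) → 4
  σ[h=7](π[h](π[h,b](S))) → 2
  ρ[a/h](σ[h=7](π[h](π[h,b](S)))) → 2

|E| = 2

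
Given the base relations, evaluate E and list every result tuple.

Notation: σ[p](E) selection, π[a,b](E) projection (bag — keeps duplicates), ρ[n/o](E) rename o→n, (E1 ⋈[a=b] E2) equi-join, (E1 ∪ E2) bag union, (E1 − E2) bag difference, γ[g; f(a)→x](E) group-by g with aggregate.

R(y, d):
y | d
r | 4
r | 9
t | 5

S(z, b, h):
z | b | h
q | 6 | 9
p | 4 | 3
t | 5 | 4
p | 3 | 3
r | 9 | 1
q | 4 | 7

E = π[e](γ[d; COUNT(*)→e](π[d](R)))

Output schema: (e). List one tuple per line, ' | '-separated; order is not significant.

Per-node cardinality:
  R → 3
  π[d](R) → 3
  γ[d; COUNT(*)→e](π[d](R)) → 3
  π[e](γ[d; COUNT(*)→e](π[d](R))) → 3

== RESULT ==
e
1
1
1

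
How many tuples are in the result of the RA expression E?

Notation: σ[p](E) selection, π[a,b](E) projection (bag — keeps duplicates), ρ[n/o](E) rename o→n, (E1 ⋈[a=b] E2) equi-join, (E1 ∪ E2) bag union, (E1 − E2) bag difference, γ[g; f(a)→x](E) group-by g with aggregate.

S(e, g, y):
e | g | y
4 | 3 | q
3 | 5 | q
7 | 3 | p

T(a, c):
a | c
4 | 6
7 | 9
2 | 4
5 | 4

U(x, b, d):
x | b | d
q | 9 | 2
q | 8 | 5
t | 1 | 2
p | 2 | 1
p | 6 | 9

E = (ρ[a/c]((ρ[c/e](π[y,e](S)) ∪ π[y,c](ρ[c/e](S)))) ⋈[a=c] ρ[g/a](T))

Per-node cardinality:
  S → 3
  π[y,e](S) → 3
  ρ[c/e](π[y,e](S)) → 3
  S → 3
  ρ[c/e](S) → 3
  π[y,c](ρ[c/e](S)) → 3
  (ρ[c/e](π[y,e](S)) ∪ π[y,c](ρ[c/e](S))) → 6
  ρ[a/c]((ρ[c/e](π[y,e](S)) ∪ π[y,c](ρ[c/e](S)))) → 6
  T → 4
  ρ[g/a](T) → 4
  (ρ[a/c]((ρ[c/e](π[y,e](S)) ∪ π[y,c](ρ[c/e](S)))) ⋈[a=c] ρ[g/a](T)) → 4

|E| = 4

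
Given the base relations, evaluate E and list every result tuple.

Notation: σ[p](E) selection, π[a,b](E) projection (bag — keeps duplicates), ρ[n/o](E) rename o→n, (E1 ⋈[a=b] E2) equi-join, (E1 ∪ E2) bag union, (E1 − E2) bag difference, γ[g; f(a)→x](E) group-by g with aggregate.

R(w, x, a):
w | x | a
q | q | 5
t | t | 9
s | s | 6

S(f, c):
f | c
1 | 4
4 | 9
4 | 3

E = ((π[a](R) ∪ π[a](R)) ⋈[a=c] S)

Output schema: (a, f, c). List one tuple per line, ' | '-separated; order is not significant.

Per-node cardinality:
  R → 3
  π[a](R) → 3
  R → 3
  π[a](R) → 3
  (π[a](R) ∪ π[a](R)) → 6
  S → 3
  ((π[a](R) ∪ π[a](R)) ⋈[a=c] S) → 2

== RESULT ==
a | f | c
9 | 4 | 9
9 | 4 | 9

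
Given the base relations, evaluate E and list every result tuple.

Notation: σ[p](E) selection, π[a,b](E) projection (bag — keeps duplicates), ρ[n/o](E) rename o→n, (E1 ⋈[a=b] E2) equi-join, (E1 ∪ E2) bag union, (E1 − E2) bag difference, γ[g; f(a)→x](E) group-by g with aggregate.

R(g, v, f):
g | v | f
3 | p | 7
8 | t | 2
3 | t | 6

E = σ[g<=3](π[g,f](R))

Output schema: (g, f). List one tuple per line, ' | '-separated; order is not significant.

Stepwise |·|:
  R → 3
  π[g,f](R) → 3
  σ[g<=3](π[g,f](R)) → 2

== RESULT ==
g | f
3 | 6
3 | 7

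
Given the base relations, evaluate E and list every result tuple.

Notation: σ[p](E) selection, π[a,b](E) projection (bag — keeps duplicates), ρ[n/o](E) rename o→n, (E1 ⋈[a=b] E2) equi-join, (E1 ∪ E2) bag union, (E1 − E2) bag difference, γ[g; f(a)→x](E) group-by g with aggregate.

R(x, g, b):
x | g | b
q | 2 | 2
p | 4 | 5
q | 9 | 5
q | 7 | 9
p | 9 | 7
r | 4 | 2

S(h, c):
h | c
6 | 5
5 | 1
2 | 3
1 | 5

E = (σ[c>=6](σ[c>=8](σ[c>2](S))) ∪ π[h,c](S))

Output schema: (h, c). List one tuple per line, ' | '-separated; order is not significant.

Row counts bottom-up:
  S → 4
  σ[c>2](S) → 3
  σ[c>=8](σ[c>2](S)) → 0
  σ[c>=6](σ[c>=8](σ[c>2](S))) → 0
  S → 4
  π[h,c](S) → 4
  (σ[c>=6](σ[c>=8](σ[c>2](S))) ∪ π[h,c](S)) → 4

== RESULT ==
h | c
1 | 5
2 | 3
5 | 1
6 | 5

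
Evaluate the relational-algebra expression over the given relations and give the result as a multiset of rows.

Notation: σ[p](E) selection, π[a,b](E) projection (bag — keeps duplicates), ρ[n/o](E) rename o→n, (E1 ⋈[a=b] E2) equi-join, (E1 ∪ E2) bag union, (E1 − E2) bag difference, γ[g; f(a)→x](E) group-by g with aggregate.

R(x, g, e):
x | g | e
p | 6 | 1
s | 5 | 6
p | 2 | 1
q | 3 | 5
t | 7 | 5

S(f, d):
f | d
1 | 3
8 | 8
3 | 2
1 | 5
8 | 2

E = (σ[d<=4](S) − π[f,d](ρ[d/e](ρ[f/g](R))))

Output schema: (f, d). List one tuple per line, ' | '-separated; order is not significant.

Stepwise |·|:
  S → 5
  σ[d<=4](S) → 3
  R → 5
  ρ[f/g](R) → 5
  ρ[d/e](ρ[f/g](R)) → 5
  π[f,d](ρ[d/e](ρ[f/g](R))) → 5
  (σ[d<=4](S) − π[f,d](ρ[d/e](ρ[f/g](R)))) → 3

== RESULT ==
f | d
1 | 3
3 | 2
8 | 2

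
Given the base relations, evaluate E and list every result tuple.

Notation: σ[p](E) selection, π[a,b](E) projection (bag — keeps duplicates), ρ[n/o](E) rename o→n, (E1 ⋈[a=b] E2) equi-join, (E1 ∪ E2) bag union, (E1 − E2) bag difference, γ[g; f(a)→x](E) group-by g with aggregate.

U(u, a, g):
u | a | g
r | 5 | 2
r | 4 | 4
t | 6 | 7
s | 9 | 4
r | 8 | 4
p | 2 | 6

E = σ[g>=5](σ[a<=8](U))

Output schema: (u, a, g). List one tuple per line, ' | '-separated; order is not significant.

Stepwise |·|:
  U → 6
  σ[a<=8](U) → 5
  σ[g>=5](σ[a<=8](U)) → 2

== RESULT ==
u | a | g
p | 2 | 6
t | 6 | 7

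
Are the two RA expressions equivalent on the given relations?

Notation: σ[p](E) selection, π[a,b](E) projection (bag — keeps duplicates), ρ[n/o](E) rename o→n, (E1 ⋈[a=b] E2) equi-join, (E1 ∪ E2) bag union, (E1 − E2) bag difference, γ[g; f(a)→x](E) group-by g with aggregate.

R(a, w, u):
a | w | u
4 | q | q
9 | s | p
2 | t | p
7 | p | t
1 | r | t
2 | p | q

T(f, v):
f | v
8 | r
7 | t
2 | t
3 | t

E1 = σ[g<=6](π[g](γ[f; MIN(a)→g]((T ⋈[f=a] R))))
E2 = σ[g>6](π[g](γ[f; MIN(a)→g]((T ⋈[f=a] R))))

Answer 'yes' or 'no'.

E1 subexpression sizes:
  T → 4
  R → 6
  (T ⋈[f=a] R) → 3
  γ[f; MIN(a)→g]((T ⋈[f=a] R)) → 2
  π[g](γ[f; MIN(a)→g]((T ⋈[f=a] R))) → 2
  σ[g<=6](π[g](γ[f; MIN(a)→g]((T ⋈[f=a] R)))) → 1
E2 subexpression sizes:
  T → 4
  R → 6
  (T ⋈[f=a] R) → 3
  γ[f; MIN(a)→g]((T ⋈[f=a] R)) → 2
  π[g](γ[f; MIN(a)→g]((T ⋈[f=a] R))) → 2
  σ[g>6](π[g](γ[f; MIN(a)→g]((T ⋈[f=a] R)))) → 1

E1 result:
g
2
E2 result:
g
7
Witness: (7,) appears 0× in E1 but 1× in E2.

no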